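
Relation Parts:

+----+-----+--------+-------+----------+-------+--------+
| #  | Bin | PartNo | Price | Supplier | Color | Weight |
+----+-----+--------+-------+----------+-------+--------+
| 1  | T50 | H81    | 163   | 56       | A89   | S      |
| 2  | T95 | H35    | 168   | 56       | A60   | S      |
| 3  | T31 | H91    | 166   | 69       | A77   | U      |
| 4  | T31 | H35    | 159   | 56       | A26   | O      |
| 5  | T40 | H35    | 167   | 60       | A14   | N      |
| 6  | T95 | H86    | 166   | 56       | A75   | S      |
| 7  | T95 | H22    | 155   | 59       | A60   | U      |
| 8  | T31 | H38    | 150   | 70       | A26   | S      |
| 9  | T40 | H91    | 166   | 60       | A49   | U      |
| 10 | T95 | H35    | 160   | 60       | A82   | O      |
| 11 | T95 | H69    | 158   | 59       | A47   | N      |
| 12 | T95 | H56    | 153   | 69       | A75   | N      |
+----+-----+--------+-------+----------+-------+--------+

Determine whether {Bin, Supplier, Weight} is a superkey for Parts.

Rows 2 and 6 have the same {Bin, Supplier, Weight} value (Bin=T95, Supplier=56, Weight=S) but are distinct tuples, so {Bin, Supplier, Weight} does not determine every attribute — not a superkey.

No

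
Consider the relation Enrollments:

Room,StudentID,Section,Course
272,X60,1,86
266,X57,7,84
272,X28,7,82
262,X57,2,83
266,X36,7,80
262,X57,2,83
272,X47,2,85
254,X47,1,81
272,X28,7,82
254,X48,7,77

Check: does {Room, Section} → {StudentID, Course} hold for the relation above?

No

(Room=272, Section=1): 1 row → {StudentID,Course} = (X60, 86) ✓
(Room=266, Section=7): 2 rows → {StudentID,Course} takes values {(X57, 84), (X36, 80)} — violation
(Room=272, Section=7): 2 rows → {StudentID,Course} = (X28, 82), (X28, 82) ✓
(Room=262, Section=2): 2 rows → {StudentID,Course} = (X57, 83), (X57, 83) ✓
(Room=272, Section=2): 1 row → {StudentID,Course} = (X47, 85) ✓
(Room=254, Section=1): 1 row → {StudentID,Course} = (X47, 81) ✓
(Room=254, Section=7): 1 row → {StudentID,Course} = (X48, 77) ✓
Two rows agree on {Room, Section} but differ on {StudentID, Course}, so {Room, Section} → {StudentID, Course} does not hold.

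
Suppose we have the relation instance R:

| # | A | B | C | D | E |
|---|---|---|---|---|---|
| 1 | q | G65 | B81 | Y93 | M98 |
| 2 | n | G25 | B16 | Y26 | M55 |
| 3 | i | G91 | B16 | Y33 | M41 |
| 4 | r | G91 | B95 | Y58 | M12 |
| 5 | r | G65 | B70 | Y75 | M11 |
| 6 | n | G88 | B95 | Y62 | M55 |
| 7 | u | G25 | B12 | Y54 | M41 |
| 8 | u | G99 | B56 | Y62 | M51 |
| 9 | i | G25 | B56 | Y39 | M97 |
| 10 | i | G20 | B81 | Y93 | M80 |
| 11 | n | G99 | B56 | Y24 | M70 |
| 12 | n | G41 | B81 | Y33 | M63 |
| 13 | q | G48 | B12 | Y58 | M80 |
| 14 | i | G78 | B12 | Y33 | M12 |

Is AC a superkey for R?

Yes

All 14 rows have distinct AC values, so AC → (all attributes) holds and AC is a superkey.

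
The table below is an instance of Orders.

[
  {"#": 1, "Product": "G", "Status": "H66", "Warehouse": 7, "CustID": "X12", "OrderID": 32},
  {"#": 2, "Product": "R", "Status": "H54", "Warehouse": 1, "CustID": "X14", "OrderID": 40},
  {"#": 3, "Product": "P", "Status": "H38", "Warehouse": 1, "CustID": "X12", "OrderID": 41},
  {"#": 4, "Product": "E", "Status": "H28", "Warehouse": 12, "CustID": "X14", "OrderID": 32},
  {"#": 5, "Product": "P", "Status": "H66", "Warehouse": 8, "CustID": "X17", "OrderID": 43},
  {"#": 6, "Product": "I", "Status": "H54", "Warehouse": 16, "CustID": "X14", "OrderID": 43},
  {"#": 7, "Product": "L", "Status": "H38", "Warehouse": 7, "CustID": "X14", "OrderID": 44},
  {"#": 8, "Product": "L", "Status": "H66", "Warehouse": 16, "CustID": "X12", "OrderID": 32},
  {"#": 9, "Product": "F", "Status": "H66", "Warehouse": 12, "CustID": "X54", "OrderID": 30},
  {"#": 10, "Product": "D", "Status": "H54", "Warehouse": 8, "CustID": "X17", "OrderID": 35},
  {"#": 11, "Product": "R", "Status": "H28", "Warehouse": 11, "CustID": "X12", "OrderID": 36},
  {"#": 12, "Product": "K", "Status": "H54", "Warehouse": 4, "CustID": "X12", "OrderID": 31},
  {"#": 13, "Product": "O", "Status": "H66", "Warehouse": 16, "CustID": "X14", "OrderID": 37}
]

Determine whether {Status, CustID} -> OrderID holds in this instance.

(Status=H66, CustID=X12): rows 1, 8 → OrderID = 32, 32 ✓
(Status=H54, CustID=X14): rows 2, 6 → OrderID takes values {40, 43} — violation
(Status=H38, CustID=X12): row 3 → OrderID = 41 ✓
(Status=H28, CustID=X14): row 4 → OrderID = 32 ✓
(Status=H66, CustID=X17): row 5 → OrderID = 43 ✓
(Status=H38, CustID=X14): row 7 → OrderID = 44 ✓
(Status=H66, CustID=X54): row 9 → OrderID = 30 ✓
(Status=H54, CustID=X17): row 10 → OrderID = 35 ✓
(Status=H28, CustID=X12): row 11 → OrderID = 36 ✓
(Status=H54, CustID=X12): row 12 → OrderID = 31 ✓
(Status=H66, CustID=X14): row 13 → OrderID = 37 ✓
Two rows agree on {Status, CustID} but differ on OrderID, so {Status, CustID} -> OrderID does not hold.

No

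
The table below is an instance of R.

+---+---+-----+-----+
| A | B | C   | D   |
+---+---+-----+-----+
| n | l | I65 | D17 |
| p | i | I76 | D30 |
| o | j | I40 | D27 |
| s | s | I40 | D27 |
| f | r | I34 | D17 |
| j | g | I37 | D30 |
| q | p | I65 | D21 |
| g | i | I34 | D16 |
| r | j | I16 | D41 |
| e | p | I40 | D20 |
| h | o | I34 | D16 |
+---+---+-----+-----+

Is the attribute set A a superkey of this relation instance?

All 11 rows have distinct A values, so A → (all attributes) holds and A is a superkey.

Yes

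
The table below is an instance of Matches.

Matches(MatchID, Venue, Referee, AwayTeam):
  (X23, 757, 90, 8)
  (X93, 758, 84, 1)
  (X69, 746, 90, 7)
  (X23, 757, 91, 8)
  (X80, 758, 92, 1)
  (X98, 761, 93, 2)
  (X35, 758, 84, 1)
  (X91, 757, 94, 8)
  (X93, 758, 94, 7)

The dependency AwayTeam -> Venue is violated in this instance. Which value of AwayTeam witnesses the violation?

7

AwayTeam=8: 3 rows → Venue = 757, 757, 757 ✓
AwayTeam=1: 3 rows → Venue = 758, 758, 758 ✓
AwayTeam=7: 2 rows → Venue takes values {746, 758} — violation
AwayTeam=2: 1 row → Venue = 761 ✓
The only AwayTeam value with inconsistent Venue is AwayTeam=7.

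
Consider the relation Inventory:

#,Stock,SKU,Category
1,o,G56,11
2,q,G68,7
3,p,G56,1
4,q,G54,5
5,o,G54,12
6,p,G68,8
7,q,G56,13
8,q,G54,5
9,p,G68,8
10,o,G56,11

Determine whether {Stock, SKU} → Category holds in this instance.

(Stock=o, SKU=G56): rows 1, 10 → Category = 11, 11 ✓
(Stock=q, SKU=G68): row 2 → Category = 7 ✓
(Stock=p, SKU=G56): row 3 → Category = 1 ✓
(Stock=q, SKU=G54): rows 4, 8 → Category = 5, 5 ✓
(Stock=o, SKU=G54): row 5 → Category = 12 ✓
(Stock=p, SKU=G68): rows 6, 9 → Category = 8, 8 ✓
(Stock=q, SKU=G56): row 7 → Category = 13 ✓
Every {Stock, SKU} value is associated with a single Category value, so {Stock, SKU} → Category holds.

Yes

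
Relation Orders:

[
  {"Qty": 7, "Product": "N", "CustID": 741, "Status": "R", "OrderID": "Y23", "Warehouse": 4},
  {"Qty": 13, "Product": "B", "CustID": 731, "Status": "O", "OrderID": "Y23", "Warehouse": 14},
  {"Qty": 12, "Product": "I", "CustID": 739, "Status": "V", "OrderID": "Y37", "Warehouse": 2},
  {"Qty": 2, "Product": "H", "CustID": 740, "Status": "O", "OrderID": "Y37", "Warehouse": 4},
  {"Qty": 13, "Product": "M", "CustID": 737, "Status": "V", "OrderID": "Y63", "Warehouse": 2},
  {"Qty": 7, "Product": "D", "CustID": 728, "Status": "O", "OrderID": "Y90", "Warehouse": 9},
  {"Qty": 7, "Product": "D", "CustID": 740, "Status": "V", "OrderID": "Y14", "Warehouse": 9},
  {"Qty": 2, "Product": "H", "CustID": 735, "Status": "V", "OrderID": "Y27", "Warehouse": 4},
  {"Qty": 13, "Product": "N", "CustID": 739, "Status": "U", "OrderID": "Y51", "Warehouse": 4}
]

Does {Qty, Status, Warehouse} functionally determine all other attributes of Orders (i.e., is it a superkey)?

All 9 rows have distinct {Qty, Status, Warehouse} values, so {Qty, Status, Warehouse} → (all attributes) holds and {Qty, Status, Warehouse} is a superkey.

Yes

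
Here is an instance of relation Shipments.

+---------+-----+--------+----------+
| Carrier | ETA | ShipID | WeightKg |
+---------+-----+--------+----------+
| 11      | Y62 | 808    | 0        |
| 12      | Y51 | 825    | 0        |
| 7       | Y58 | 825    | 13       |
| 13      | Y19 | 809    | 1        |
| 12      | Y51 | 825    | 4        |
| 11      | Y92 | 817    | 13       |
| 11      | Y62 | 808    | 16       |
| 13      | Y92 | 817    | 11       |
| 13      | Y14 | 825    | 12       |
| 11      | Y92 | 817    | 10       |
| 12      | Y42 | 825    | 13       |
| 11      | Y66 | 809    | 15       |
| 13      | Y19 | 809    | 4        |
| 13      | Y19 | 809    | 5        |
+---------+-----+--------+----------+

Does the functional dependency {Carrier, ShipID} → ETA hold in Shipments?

No

(Carrier=11, ShipID=808): 2 rows → ETA = Y62, Y62 ✓
(Carrier=12, ShipID=825): 3 rows → ETA takes values {Y51, Y42} — violation
(Carrier=7, ShipID=825): 1 row → ETA = Y58 ✓
(Carrier=13, ShipID=809): 3 rows → ETA = Y19, Y19, Y19 ✓
(Carrier=11, ShipID=817): 2 rows → ETA = Y92, Y92 ✓
(Carrier=13, ShipID=817): 1 row → ETA = Y92 ✓
(Carrier=13, ShipID=825): 1 row → ETA = Y14 ✓
(Carrier=11, ShipID=809): 1 row → ETA = Y66 ✓
Two rows agree on {Carrier, ShipID} but differ on ETA, so {Carrier, ShipID} → ETA does not hold.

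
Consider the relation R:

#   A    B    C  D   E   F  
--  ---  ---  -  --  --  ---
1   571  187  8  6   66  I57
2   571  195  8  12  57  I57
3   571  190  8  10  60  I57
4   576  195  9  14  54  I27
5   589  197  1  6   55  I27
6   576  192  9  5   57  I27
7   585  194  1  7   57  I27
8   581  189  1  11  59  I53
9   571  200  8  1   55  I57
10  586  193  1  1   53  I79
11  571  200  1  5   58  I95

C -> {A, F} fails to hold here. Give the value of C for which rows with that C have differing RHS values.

1

C=8: rows 1, 2, 3, 9 → {A,F} = (571, I57), (571, I57), (571, I57), (571, I57) ✓
C=9: rows 4, 6 → {A,F} = (576, I27), (576, I27) ✓
C=1: rows 5, 7, 8, 10, 11 → {A,F} takes values {(589, I27), (585, I27), (581, I53), (586, I79), (571, I95)} — violation
The only C value with inconsistent RHS is C=1.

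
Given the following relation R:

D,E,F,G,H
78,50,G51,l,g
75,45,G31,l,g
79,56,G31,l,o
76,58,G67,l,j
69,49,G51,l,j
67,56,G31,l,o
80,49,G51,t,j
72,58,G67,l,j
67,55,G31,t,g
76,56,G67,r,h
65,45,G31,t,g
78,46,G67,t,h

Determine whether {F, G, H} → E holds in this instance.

No

(F=G51, G=l, H=g): 1 row → E = 50 ✓
(F=G31, G=l, H=g): 1 row → E = 45 ✓
(F=G31, G=l, H=o): 2 rows → E = 56, 56 ✓
(F=G67, G=l, H=j): 2 rows → E = 58, 58 ✓
(F=G51, G=l, H=j): 1 row → E = 49 ✓
(F=G51, G=t, H=j): 1 row → E = 49 ✓
(F=G31, G=t, H=g): 2 rows → E takes values {55, 45} — violation
(F=G67, G=r, H=h): 1 row → E = 56 ✓
(F=G67, G=t, H=h): 1 row → E = 46 ✓
Two rows agree on {F, G, H} but differ on E, so {F, G, H} → E does not hold.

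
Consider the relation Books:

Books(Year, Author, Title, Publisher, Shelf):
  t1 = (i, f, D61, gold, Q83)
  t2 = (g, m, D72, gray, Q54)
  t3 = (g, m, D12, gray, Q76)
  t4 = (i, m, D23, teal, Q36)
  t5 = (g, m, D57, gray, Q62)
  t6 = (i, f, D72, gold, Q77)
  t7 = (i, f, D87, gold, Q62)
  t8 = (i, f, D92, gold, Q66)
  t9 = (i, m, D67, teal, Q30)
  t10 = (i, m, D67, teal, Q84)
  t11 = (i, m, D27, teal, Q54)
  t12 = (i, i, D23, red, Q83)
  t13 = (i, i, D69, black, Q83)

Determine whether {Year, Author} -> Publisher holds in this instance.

(Year=i, Author=f): rows 1, 6, 7, 8 → Publisher = gold, gold, gold, gold ✓
(Year=g, Author=m): rows 2, 3, 5 → Publisher = gray, gray, gray ✓
(Year=i, Author=m): rows 4, 9, 10, 11 → Publisher = teal, teal, teal, teal ✓
(Year=i, Author=i): rows 12, 13 → Publisher takes values {red, black} — violation
Two rows agree on {Year, Author} but differ on Publisher, so {Year, Author} -> Publisher does not hold.

No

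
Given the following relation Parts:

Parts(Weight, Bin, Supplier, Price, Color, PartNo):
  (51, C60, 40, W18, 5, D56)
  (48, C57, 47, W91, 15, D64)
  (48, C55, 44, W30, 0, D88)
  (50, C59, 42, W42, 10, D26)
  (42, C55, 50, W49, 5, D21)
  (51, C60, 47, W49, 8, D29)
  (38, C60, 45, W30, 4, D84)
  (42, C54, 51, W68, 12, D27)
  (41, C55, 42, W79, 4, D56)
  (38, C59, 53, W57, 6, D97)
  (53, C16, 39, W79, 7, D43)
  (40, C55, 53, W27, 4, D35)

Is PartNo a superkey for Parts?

Two distinct rows share PartNo=D56, so PartNo does not determine every attribute — not a superkey.

No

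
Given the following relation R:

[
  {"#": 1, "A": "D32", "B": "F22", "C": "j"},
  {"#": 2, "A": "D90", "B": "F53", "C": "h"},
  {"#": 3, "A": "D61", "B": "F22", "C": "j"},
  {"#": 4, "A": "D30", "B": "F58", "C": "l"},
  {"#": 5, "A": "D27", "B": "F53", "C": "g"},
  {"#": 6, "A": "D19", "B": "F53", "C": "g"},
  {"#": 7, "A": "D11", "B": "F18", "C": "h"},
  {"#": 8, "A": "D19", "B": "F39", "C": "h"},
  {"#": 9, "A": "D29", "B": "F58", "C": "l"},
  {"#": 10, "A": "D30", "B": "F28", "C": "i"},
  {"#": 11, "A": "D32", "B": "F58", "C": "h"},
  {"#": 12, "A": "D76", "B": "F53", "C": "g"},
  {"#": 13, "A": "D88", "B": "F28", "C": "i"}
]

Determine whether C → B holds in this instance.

No

C=j: rows 1, 3 → B = F22, F22 ✓
C=h: rows 2, 7, 8, 11 → B takes values {F53, F18, F39, F58} — violation
C=l: rows 4, 9 → B = F58, F58 ✓
C=g: rows 5, 6, 12 → B = F53, F53, F53 ✓
C=i: rows 10, 13 → B = F28, F28 ✓
Two rows agree on C but differ on B, so C → B does not hold.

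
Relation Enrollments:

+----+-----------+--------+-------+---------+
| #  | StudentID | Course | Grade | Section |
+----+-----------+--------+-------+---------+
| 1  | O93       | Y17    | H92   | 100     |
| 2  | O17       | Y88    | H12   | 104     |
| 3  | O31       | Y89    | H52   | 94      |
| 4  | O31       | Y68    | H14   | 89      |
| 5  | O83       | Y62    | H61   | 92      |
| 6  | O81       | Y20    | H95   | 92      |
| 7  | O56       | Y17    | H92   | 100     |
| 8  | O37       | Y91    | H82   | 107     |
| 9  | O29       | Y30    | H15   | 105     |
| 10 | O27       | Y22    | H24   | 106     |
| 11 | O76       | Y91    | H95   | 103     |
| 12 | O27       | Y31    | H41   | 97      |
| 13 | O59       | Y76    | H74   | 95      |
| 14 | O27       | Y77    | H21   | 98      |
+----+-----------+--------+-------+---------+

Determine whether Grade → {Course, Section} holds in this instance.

Grade=H92: rows 1, 7 → {Course,Section} = (Y17, 100), (Y17, 100) ✓
Grade=H12: row 2 → {Course,Section} = (Y88, 104) ✓
Grade=H52: row 3 → {Course,Section} = (Y89, 94) ✓
Grade=H14: row 4 → {Course,Section} = (Y68, 89) ✓
Grade=H61: row 5 → {Course,Section} = (Y62, 92) ✓
Grade=H95: rows 6, 11 → {Course,Section} takes values {(Y20, 92), (Y91, 103)} — violation
Grade=H82: row 8 → {Course,Section} = (Y91, 107) ✓
Grade=H15: row 9 → {Course,Section} = (Y30, 105) ✓
Grade=H24: row 10 → {Course,Section} = (Y22, 106) ✓
Grade=H41: row 12 → {Course,Section} = (Y31, 97) ✓
Grade=H74: row 13 → {Course,Section} = (Y76, 95) ✓
Grade=H21: row 14 → {Course,Section} = (Y77, 98) ✓
Two rows agree on Grade but differ on {Course, Section}, so Grade → {Course, Section} does not hold.

No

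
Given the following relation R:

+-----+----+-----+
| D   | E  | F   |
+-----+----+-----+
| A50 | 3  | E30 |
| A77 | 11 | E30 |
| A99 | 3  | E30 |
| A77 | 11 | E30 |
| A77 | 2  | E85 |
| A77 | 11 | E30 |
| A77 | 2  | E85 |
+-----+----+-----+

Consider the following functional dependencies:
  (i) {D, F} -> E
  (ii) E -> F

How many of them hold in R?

2

(i) {D, F} -> E: every LHS value maps to a single RHS value — holds.
(ii) E -> F: every LHS value maps to a single RHS value — holds.
2 of the 2 dependencies hold.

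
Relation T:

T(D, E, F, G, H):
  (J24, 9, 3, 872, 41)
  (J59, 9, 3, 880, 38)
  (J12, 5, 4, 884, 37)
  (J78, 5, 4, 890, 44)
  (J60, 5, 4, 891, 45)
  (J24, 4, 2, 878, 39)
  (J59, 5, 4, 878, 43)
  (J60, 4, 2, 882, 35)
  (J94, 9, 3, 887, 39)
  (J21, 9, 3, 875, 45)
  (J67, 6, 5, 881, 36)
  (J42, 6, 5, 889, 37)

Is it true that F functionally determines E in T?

Yes

F=3: 4 rows → E = 9, 9, 9, 9 ✓
F=4: 4 rows → E = 5, 5, 5, 5 ✓
F=2: 2 rows → E = 4, 4 ✓
F=5: 2 rows → E = 6, 6 ✓
Every F value is associated with a single E value, so F -> E holds.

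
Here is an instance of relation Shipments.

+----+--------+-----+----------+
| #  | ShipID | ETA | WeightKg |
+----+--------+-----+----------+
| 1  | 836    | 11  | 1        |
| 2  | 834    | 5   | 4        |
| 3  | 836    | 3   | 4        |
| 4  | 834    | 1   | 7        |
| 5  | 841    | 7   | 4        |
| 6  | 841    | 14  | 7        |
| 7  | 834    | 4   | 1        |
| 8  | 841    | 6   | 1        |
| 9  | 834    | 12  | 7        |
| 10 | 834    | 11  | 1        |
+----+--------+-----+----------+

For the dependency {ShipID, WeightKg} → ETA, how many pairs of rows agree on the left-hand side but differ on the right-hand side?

(ShipID=834, WeightKg=7): violating pairs (4,9) — 1 pair.
(ShipID=834, WeightKg=1): violating pairs (7,10) — 1 pair.

2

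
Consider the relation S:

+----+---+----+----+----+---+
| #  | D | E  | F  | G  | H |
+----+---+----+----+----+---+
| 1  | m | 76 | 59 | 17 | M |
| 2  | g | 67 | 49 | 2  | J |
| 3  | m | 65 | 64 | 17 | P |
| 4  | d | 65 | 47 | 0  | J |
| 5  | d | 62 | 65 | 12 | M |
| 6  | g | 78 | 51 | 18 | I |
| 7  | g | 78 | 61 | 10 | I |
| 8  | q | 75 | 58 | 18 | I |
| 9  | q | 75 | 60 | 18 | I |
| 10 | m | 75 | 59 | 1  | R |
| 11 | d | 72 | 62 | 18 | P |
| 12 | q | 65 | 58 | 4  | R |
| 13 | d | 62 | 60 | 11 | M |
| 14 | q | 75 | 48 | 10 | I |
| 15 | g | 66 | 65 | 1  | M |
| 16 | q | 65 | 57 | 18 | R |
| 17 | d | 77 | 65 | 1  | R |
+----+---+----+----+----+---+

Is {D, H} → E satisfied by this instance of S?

Yes

(D=m, H=M): row 1 → E = 76 ✓
(D=g, H=J): row 2 → E = 67 ✓
(D=m, H=P): row 3 → E = 65 ✓
(D=d, H=J): row 4 → E = 65 ✓
(D=d, H=M): rows 5, 13 → E = 62, 62 ✓
(D=g, H=I): rows 6, 7 → E = 78, 78 ✓
(D=q, H=I): rows 8, 9, 14 → E = 75, 75, 75 ✓
(D=m, H=R): row 10 → E = 75 ✓
(D=d, H=P): row 11 → E = 72 ✓
(D=q, H=R): rows 12, 16 → E = 65, 65 ✓
(D=g, H=M): row 15 → E = 66 ✓
(D=d, H=R): row 17 → E = 77 ✓
Every {D, H} value is associated with a single E value, so {D, H} → E holds.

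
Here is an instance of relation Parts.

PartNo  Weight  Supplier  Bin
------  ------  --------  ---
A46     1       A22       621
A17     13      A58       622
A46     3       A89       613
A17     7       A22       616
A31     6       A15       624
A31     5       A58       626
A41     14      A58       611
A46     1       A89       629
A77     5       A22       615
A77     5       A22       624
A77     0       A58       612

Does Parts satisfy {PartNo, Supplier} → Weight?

(PartNo=A46, Supplier=A22): 1 row → Weight = 1 ✓
(PartNo=A17, Supplier=A58): 1 row → Weight = 13 ✓
(PartNo=A46, Supplier=A89): 2 rows → Weight takes values {3, 1} — violation
(PartNo=A17, Supplier=A22): 1 row → Weight = 7 ✓
(PartNo=A31, Supplier=A15): 1 row → Weight = 6 ✓
(PartNo=A31, Supplier=A58): 1 row → Weight = 5 ✓
(PartNo=A41, Supplier=A58): 1 row → Weight = 14 ✓
(PartNo=A77, Supplier=A22): 2 rows → Weight = 5, 5 ✓
(PartNo=A77, Supplier=A58): 1 row → Weight = 0 ✓
Two rows agree on {PartNo, Supplier} but differ on Weight, so {PartNo, Supplier} → Weight does not hold.

No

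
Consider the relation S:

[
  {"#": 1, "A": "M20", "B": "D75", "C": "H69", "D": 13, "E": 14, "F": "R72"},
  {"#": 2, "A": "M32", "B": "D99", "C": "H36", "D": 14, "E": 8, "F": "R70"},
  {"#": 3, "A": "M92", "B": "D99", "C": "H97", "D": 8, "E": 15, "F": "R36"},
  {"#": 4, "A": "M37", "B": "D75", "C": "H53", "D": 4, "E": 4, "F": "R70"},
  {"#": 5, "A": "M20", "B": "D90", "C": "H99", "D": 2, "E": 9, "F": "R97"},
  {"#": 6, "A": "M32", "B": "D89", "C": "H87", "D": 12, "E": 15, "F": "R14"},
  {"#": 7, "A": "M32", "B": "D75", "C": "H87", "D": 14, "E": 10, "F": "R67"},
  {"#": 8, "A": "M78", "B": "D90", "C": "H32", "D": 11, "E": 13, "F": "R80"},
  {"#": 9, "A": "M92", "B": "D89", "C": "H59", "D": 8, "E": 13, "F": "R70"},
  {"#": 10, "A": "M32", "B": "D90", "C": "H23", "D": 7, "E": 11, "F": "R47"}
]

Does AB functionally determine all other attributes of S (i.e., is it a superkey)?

All 10 rows have distinct AB values, so AB → (all attributes) holds and AB is a superkey.

Yes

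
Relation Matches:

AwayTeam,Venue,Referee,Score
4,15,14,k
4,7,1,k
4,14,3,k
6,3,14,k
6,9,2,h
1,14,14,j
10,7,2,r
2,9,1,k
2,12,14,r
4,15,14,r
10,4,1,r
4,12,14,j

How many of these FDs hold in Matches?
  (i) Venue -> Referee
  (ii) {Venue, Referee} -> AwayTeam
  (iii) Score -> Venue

(i) Venue -> Referee: Venue=7: 2 rows → Referee takes values {1, 2} — violation; Venue=14: 2 rows → Referee takes values {3, 14} — violation; Venue=9: 2 rows → Referee takes values {2, 1} — violation — fails.
(ii) {Venue, Referee} -> AwayTeam: (Venue=12, Referee=14): 2 rows → AwayTeam takes values {2, 4} — violation — fails.
(iii) Score -> Venue: Score=k: 5 rows → Venue takes values {15, 7, 14, 3, 9} — violation; Score=j: 2 rows → Venue takes values {14, 12} — violation; Score=r: 4 rows → Venue takes values {7, 12, 15, 4} — violation — fails.
None of the 3 dependencies hold.

0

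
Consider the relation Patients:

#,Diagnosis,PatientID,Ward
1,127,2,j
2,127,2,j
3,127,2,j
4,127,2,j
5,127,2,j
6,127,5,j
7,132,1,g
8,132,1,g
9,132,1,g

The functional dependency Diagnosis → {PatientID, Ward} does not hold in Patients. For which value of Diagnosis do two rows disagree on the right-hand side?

Diagnosis=127: rows 1, 2, 3, 4, 5, 6 → {PatientID,Ward} takes values {(2, j), (5, j)} — violation
Diagnosis=132: rows 7, 8, 9 → {PatientID,Ward} = (1, g), (1, g), (1, g) ✓
The only Diagnosis value with inconsistent RHS is Diagnosis=127.

127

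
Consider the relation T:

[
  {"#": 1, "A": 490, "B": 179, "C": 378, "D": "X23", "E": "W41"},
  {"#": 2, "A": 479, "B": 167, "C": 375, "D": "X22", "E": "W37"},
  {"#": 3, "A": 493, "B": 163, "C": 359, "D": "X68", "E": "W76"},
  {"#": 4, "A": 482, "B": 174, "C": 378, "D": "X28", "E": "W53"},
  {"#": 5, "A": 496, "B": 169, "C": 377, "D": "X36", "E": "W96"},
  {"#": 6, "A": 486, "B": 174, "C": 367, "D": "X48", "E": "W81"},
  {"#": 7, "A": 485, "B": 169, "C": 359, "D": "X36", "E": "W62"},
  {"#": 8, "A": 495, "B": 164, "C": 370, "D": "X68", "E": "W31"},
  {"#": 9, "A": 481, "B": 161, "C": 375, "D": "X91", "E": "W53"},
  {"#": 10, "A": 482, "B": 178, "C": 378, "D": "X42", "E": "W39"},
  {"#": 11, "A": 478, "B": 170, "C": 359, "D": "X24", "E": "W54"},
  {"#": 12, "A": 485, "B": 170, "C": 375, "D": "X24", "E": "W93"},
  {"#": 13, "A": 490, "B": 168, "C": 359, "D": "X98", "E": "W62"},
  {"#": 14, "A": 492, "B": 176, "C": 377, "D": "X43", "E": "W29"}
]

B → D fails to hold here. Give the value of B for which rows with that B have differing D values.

B=179: row 1 → D = X23 ✓
B=167: row 2 → D = X22 ✓
B=163: row 3 → D = X68 ✓
B=174: rows 4, 6 → D takes values {X28, X48} — violation
B=169: rows 5, 7 → D = X36, X36 ✓
B=164: row 8 → D = X68 ✓
B=161: row 9 → D = X91 ✓
B=178: row 10 → D = X42 ✓
B=170: rows 11, 12 → D = X24, X24 ✓
B=168: row 13 → D = X98 ✓
B=176: row 14 → D = X43 ✓
The only B value with inconsistent D is B=174.

174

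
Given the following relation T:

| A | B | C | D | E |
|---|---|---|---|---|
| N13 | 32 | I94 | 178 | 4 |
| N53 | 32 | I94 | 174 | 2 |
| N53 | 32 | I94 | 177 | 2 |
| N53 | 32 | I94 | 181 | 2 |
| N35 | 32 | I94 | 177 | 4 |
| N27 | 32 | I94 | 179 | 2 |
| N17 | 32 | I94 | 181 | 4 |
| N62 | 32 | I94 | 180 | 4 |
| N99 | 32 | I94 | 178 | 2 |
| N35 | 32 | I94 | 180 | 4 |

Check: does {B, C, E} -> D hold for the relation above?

No

(B=32, C=I94, E=4): 5 rows → D takes values {178, 177, 181, 180} — violation
(B=32, C=I94, E=2): 5 rows → D takes values {174, 177, 181, 179, 178} — violation
Two rows agree on {B, C, E} but differ on D, so {B, C, E} -> D does not hold.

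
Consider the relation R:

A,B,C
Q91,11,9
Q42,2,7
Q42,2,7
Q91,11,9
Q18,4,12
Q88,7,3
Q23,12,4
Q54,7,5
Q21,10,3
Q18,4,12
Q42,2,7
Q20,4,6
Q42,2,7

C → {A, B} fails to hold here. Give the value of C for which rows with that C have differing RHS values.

3

C=9: 2 rows → {A,B} = (Q91, 11), (Q91, 11) ✓
C=7: 4 rows → {A,B} = (Q42, 2), (Q42, 2), (Q42, 2), (Q42, 2) ✓
C=12: 2 rows → {A,B} = (Q18, 4), (Q18, 4) ✓
C=3: 2 rows → {A,B} takes values {(Q88, 7), (Q21, 10)} — violation
C=4: 1 row → {A,B} = (Q23, 12) ✓
C=5: 1 row → {A,B} = (Q54, 7) ✓
C=6: 1 row → {A,B} = (Q20, 4) ✓
The only C value with inconsistent RHS is C=3.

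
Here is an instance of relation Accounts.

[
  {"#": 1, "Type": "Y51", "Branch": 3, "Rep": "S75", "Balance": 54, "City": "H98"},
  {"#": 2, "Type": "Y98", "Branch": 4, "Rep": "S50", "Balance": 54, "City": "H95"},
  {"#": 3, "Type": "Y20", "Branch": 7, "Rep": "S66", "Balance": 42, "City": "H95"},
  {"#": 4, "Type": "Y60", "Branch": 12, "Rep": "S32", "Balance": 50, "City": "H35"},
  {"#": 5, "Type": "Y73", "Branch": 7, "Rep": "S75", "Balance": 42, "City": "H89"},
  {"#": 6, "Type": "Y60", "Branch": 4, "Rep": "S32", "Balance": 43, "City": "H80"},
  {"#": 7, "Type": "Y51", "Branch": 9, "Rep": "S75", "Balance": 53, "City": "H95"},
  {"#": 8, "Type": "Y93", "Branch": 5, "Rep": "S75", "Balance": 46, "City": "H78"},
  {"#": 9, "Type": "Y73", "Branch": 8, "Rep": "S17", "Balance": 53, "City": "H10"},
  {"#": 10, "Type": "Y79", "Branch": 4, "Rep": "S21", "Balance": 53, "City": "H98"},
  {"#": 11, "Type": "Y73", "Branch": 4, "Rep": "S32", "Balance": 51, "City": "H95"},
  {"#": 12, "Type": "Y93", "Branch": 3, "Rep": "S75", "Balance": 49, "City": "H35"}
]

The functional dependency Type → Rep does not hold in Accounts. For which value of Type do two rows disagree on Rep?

Y73

Type=Y51: rows 1, 7 → Rep = S75, S75 ✓
Type=Y98: row 2 → Rep = S50 ✓
Type=Y20: row 3 → Rep = S66 ✓
Type=Y60: rows 4, 6 → Rep = S32, S32 ✓
Type=Y73: rows 5, 9, 11 → Rep takes values {S75, S17, S32} — violation
Type=Y93: rows 8, 12 → Rep = S75, S75 ✓
Type=Y79: row 10 → Rep = S21 ✓
The only Type value with inconsistent Rep is Type=Y73.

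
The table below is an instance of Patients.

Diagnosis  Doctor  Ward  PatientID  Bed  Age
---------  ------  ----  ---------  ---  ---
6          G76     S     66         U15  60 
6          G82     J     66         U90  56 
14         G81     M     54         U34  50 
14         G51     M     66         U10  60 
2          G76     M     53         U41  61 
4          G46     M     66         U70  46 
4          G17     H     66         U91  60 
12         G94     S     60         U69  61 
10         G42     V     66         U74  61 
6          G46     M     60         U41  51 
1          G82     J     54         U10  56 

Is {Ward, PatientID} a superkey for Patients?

Two distinct rows share (Ward=M, PatientID=66), so {Ward, PatientID} does not determine every attribute — not a superkey.

No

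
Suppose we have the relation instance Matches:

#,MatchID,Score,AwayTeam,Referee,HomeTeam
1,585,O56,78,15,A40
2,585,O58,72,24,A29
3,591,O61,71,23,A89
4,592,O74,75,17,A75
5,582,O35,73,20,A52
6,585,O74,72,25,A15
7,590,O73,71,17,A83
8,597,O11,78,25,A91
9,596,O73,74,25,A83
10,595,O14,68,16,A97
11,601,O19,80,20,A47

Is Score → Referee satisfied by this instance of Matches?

Score=O56: row 1 → Referee = 15 ✓
Score=O58: row 2 → Referee = 24 ✓
Score=O61: row 3 → Referee = 23 ✓
Score=O74: rows 4, 6 → Referee takes values {17, 25} — violation
Score=O35: row 5 → Referee = 20 ✓
Score=O73: rows 7, 9 → Referee takes values {17, 25} — violation
Score=O11: row 8 → Referee = 25 ✓
Score=O14: row 10 → Referee = 16 ✓
Score=O19: row 11 → Referee = 20 ✓
Two rows agree on Score but differ on Referee, so Score → Referee does not hold.

No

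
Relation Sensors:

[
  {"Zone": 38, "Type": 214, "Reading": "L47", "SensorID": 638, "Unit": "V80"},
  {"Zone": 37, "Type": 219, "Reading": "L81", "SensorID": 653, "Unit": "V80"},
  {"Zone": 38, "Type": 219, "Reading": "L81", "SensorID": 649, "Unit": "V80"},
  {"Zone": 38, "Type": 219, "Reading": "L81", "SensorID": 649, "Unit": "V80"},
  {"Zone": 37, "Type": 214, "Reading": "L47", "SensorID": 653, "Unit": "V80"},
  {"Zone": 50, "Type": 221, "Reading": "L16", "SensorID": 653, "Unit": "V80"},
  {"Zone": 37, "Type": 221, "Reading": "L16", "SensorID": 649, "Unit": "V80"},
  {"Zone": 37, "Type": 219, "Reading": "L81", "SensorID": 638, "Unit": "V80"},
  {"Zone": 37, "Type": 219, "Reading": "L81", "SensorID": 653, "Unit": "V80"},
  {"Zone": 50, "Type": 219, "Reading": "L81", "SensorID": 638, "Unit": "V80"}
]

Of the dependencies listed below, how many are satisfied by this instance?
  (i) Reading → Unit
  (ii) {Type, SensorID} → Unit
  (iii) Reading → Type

3

(i) Reading → Unit: every LHS value maps to a single RHS value — holds.
(ii) {Type, SensorID} → Unit: every LHS value maps to a single RHS value — holds.
(iii) Reading → Type: every LHS value maps to a single RHS value — holds.
3 of the 3 dependencies hold.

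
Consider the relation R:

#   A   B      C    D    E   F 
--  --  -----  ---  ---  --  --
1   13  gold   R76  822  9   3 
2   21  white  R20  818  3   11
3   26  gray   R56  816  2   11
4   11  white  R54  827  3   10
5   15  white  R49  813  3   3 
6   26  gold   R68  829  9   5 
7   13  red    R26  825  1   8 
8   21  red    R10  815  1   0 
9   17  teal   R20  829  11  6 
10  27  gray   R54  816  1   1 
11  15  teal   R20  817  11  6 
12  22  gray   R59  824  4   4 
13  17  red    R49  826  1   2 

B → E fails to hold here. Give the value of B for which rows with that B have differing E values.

B=gold: rows 1, 6 → E = 9, 9 ✓
B=white: rows 2, 4, 5 → E = 3, 3, 3 ✓
B=gray: rows 3, 10, 12 → E takes values {2, 1, 4} — violation
B=red: rows 7, 8, 13 → E = 1, 1, 1 ✓
B=teal: rows 9, 11 → E = 11, 11 ✓
The only B value with inconsistent E is B=gray.

gray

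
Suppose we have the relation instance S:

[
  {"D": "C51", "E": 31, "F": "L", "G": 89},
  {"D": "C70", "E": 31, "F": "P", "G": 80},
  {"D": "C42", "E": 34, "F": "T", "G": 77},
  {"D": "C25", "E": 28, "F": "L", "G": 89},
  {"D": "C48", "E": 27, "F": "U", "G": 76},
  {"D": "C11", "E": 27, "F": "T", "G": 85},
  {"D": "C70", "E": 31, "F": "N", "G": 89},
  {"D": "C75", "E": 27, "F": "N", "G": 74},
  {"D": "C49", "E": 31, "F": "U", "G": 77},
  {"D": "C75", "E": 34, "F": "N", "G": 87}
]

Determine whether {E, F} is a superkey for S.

All 10 rows have distinct {E, F} values, so {E, F} → (all attributes) holds and {E, F} is a superkey.

Yes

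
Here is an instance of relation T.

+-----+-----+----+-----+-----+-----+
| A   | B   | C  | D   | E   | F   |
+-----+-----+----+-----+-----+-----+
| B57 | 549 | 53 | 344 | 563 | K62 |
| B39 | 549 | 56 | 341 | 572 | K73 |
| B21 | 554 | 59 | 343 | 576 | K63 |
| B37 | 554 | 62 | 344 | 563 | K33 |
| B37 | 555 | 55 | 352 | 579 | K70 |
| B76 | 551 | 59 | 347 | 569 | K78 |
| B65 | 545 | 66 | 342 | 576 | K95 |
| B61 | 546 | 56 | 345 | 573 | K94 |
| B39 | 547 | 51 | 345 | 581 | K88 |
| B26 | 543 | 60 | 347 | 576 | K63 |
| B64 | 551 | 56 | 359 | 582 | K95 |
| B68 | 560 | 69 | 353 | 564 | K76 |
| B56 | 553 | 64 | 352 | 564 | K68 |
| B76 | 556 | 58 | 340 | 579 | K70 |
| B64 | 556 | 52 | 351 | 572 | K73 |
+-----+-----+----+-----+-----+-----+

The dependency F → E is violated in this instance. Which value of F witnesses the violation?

F=K62: 1 row → E = 563 ✓
F=K73: 2 rows → E = 572, 572 ✓
F=K63: 2 rows → E = 576, 576 ✓
F=K33: 1 row → E = 563 ✓
F=K70: 2 rows → E = 579, 579 ✓
F=K78: 1 row → E = 569 ✓
F=K95: 2 rows → E takes values {576, 582} — violation
F=K94: 1 row → E = 573 ✓
F=K88: 1 row → E = 581 ✓
F=K76: 1 row → E = 564 ✓
F=K68: 1 row → E = 564 ✓
The only F value with inconsistent E is F=K95.

K95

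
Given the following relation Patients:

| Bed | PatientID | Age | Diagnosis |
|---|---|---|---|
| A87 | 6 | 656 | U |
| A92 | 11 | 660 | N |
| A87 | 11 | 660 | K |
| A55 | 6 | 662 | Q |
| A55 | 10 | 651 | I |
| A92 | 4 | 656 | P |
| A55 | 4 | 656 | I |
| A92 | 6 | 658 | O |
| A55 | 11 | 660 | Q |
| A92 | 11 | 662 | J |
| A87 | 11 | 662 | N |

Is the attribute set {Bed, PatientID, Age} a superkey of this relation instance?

All 11 rows have distinct {Bed, PatientID, Age} values, so {Bed, PatientID, Age} → (all attributes) holds and {Bed, PatientID, Age} is a superkey.

Yes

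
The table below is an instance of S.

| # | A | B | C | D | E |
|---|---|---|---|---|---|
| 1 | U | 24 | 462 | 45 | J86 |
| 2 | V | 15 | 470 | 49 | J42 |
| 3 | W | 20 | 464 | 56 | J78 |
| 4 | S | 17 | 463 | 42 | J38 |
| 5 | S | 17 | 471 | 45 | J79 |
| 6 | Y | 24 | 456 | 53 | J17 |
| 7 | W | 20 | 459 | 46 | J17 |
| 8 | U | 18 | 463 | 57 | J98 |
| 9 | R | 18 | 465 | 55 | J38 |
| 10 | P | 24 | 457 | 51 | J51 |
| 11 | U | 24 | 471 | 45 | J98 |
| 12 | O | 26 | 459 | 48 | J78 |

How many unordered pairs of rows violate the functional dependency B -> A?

B=24: violating pairs (1,6), (1,10), (6,10), (6,11), (10,11) — 5 pairs.
B=20: all 2 rows agree on A — 0 pairs.
B=17: all 2 rows agree on A — 0 pairs.
B=18: violating pairs (8,9) — 1 pair.

6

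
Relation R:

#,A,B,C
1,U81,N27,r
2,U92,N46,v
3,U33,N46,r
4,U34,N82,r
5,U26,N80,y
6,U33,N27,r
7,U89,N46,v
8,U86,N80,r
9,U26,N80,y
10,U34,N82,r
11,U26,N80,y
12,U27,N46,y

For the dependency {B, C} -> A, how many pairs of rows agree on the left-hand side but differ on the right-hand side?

2

(B=N27, C=r): violating pairs (1,6) — 1 pair.
(B=N46, C=v): violating pairs (2,7) — 1 pair.
(B=N82, C=r): all 2 rows agree on A — 0 pairs.
(B=N80, C=y): all 3 rows agree on A — 0 pairs.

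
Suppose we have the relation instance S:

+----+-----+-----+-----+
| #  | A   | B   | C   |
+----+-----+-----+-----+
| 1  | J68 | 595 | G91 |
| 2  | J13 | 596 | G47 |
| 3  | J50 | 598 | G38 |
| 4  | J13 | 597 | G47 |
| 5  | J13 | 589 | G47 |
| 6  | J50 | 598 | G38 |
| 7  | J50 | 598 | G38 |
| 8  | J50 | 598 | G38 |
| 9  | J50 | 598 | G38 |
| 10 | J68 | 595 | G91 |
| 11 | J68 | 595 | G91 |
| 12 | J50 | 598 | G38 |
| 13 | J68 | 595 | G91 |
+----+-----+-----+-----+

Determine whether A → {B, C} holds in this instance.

No

A=J68: rows 1, 10, 11, 13 → {B,C} = (595, G91), (595, G91), (595, G91), (595, G91) ✓
A=J13: rows 2, 4, 5 → {B,C} takes values {(596, G47), (597, G47), (589, G47)} — violation
A=J50: rows 3, 6, 7, 8, 9, 12 → {B,C} = (598, G38), (598, G38), (598, G38), (598, G38), (598, G38), (598, G38) ✓
Two rows agree on A but differ on {B, C}, so A → {B, C} does not hold.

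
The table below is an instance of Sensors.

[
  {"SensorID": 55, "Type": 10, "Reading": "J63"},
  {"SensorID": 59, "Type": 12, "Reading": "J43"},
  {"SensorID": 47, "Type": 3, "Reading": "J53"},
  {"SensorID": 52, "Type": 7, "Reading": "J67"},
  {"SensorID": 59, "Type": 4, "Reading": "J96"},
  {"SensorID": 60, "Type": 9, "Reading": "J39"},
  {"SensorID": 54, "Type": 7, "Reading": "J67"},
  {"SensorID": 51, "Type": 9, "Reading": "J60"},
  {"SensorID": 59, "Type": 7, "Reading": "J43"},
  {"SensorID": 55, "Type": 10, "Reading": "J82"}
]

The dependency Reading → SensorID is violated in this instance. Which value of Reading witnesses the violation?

Reading=J63: 1 row → SensorID = 55 ✓
Reading=J43: 2 rows → SensorID = 59, 59 ✓
Reading=J53: 1 row → SensorID = 47 ✓
Reading=J67: 2 rows → SensorID takes values {52, 54} — violation
Reading=J96: 1 row → SensorID = 59 ✓
Reading=J39: 1 row → SensorID = 60 ✓
Reading=J60: 1 row → SensorID = 51 ✓
Reading=J82: 1 row → SensorID = 55 ✓
The only Reading value with inconsistent SensorID is Reading=J67.

J67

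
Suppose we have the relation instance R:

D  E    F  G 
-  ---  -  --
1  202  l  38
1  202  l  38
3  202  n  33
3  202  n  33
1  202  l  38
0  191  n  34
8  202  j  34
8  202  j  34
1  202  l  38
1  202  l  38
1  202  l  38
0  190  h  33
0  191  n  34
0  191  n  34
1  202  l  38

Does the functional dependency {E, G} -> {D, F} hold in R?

(E=202, G=38): 7 rows → {D,F} = (1, l), (1, l), (1, l), (1, l), (1, l), (1, l), (1, l) ✓
(E=202, G=33): 2 rows → {D,F} = (3, n), (3, n) ✓
(E=191, G=34): 3 rows → {D,F} = (0, n), (0, n), (0, n) ✓
(E=202, G=34): 2 rows → {D,F} = (8, j), (8, j) ✓
(E=190, G=33): 1 row → {D,F} = (0, h) ✓
Every {E, G} value is associated with a single {D, F} value, so {E, G} -> {D, F} holds.

Yes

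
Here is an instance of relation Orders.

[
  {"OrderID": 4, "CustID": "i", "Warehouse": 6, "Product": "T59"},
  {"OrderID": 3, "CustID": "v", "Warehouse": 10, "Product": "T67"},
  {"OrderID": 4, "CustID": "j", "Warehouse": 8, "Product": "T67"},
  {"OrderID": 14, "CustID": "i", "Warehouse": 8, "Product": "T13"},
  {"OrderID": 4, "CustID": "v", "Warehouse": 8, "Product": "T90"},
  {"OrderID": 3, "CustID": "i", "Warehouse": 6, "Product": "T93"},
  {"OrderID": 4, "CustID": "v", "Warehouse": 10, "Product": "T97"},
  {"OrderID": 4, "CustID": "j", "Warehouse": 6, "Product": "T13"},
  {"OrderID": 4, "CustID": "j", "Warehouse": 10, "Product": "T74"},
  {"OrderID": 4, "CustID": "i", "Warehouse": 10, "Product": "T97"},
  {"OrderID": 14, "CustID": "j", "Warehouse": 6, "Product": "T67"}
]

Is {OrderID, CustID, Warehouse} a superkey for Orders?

Yes

All 11 rows have distinct {OrderID, CustID, Warehouse} values, so {OrderID, CustID, Warehouse} → (all attributes) holds and {OrderID, CustID, Warehouse} is a superkey.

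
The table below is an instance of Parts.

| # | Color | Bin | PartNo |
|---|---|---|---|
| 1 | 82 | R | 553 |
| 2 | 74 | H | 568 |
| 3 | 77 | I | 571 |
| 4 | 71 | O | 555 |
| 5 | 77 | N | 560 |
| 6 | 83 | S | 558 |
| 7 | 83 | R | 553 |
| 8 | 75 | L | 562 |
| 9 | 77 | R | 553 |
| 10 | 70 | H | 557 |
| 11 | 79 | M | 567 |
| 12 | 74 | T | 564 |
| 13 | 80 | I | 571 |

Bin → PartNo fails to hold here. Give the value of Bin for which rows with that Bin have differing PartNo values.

H

Bin=R: rows 1, 7, 9 → PartNo = 553, 553, 553 ✓
Bin=H: rows 2, 10 → PartNo takes values {568, 557} — violation
Bin=I: rows 3, 13 → PartNo = 571, 571 ✓
Bin=O: row 4 → PartNo = 555 ✓
Bin=N: row 5 → PartNo = 560 ✓
Bin=S: row 6 → PartNo = 558 ✓
Bin=L: row 8 → PartNo = 562 ✓
Bin=M: row 11 → PartNo = 567 ✓
Bin=T: row 12 → PartNo = 564 ✓
The only Bin value with inconsistent PartNo is Bin=H.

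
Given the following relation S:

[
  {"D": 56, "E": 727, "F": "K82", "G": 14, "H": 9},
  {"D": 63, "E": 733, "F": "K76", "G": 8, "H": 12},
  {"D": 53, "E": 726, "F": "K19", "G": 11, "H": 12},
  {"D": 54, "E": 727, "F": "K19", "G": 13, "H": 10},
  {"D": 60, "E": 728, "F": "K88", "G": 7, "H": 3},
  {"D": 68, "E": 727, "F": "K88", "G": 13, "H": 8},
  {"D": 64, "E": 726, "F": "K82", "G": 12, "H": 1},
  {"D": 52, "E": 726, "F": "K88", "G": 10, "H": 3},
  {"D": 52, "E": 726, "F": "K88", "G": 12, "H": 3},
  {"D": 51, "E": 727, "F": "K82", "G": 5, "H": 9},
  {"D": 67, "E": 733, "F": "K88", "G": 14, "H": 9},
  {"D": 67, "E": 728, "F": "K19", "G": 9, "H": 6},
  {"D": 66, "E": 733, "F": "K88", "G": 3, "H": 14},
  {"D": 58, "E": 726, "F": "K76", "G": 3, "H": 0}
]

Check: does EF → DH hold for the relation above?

No

(E=727, F=K82): 2 rows → {D,H} takes values {(56, 9), (51, 9)} — violation
(E=733, F=K76): 1 row → {D,H} = (63, 12) ✓
(E=726, F=K19): 1 row → {D,H} = (53, 12) ✓
(E=727, F=K19): 1 row → {D,H} = (54, 10) ✓
(E=728, F=K88): 1 row → {D,H} = (60, 3) ✓
(E=727, F=K88): 1 row → {D,H} = (68, 8) ✓
(E=726, F=K82): 1 row → {D,H} = (64, 1) ✓
(E=726, F=K88): 2 rows → {D,H} = (52, 3), (52, 3) ✓
(E=733, F=K88): 2 rows → {D,H} takes values {(67, 9), (66, 14)} — violation
(E=728, F=K19): 1 row → {D,H} = (67, 6) ✓
(E=726, F=K76): 1 row → {D,H} = (58, 0) ✓
Two rows agree on EF but differ on DH, so EF → DH does not hold.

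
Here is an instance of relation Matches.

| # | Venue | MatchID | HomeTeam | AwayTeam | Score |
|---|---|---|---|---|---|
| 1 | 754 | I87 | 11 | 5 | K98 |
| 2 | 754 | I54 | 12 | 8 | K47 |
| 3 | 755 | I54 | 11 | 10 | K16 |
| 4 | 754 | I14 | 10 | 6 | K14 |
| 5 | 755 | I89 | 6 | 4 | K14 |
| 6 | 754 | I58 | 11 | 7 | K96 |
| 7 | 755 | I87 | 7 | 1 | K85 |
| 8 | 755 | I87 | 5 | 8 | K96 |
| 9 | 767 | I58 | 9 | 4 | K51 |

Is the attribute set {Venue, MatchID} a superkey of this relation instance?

No

Rows 7 and 8 have the same {Venue, MatchID} value (Venue=755, MatchID=I87) but are distinct tuples, so {Venue, MatchID} does not determine every attribute — not a superkey.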